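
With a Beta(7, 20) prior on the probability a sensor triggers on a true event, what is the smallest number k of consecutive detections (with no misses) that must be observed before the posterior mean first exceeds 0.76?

k = 57

After k detections and 0 misses the posterior is Beta(7+k, 20), with mean (7+k)/(7+20+k).
Set (7+k)/(27+k) > 0.76 and solve: k > (0.76·27 − 7)/(1 − 0.76) = 56.333.
The smallest integer exceeding 56.333 is 57, and checking k=57: (64)/(84) = 0.7619 > 0.76.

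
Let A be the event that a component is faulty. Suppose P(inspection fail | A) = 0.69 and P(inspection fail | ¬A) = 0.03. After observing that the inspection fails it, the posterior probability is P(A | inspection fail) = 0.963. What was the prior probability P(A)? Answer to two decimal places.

P(A) = 0.53

Bayes' rule in odds form gives O(A|E) = O(A)·[P(E|A)/P(E|¬A)], hence O(A) = O(A|E)/LR.
Posterior odds = 0.963/(1−0.963) = 26.0270. LR = 0.69/0.03 = 23.0000.
Prior odds = 26.0270/23.0000 = 1.1316, so P(A) = 1.1316/(1+1.1316) ≈ 0.53.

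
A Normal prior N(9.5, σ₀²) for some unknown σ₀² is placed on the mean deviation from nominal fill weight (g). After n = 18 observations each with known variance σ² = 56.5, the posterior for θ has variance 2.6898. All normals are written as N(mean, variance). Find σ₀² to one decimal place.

For the Normal–Normal model with known σ², precisions add: τ_n = τ₀ + n/σ².
So 1/σ₀² = 1/2.6898 − 18/56.5 = 0.371775 − 0.318584 = 0.053191.
Hence σ₀² = 1/0.053191 ≈ 18.8.

σ₀² = 18.8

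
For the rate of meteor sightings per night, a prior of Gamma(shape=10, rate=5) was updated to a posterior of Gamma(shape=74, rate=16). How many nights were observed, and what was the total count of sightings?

A Gamma(α, β) prior (rate parametrization) on a Poisson rate with n observations summing to S gives posterior Gamma(α+S, β+n).
Matching: Σxᵢ = 74 − 10 = 64 and n = 16 − 5 = 11.

n = 11 nights with total 64 sightings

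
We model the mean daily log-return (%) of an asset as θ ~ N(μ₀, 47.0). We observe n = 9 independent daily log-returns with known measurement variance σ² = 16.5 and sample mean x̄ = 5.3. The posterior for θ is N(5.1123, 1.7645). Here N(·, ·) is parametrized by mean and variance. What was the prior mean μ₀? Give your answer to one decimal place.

The posterior mean is a precision-weighted average: μ_n = (τ₀μ₀ + τ_data·x̄)/(τ₀+τ_data), with τ₀=1/σ₀² and τ_data=n/σ².
Here τ₀ = 1/47.0 = 0.021277 and τ_data = 9/16.5 = 0.545455, so τ_n = 0.566732.
Rearranging for μ₀: μ₀ = (μ_n·τ_n − τ_data·x̄)/τ₀ = (5.1123·0.566732 − 0.545455·5.3) / 0.021277 = 0.006393/0.021277 ≈ 0.3.

μ₀ = 0.3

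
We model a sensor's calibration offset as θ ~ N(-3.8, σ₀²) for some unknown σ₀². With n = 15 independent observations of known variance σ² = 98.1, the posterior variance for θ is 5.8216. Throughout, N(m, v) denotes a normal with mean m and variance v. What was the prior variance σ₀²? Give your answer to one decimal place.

For the Normal–Normal model with known σ², precisions add: τ_n = τ₀ + n/σ².
So 1/σ₀² = 1/5.8216 − 15/98.1 = 0.171774 − 0.152905 = 0.018869.
Hence σ₀² = 1/0.018869 ≈ 53.0.

σ₀² = 53.0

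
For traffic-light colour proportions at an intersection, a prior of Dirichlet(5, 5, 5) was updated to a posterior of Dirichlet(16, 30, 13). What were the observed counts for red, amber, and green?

For a Dirichlet(α) prior with multinomial counts c, the posterior is Dirichlet(α + c) componentwise.
Counts are posterior − prior componentwise: 16−5=11, 30−5=25, 13−5=8.

counts (11, 25, 8)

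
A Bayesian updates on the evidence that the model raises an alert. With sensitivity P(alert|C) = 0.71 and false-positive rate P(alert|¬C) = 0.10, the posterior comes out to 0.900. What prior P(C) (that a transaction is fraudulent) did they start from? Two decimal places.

P(C) = 0.56

Bayes' rule in odds form gives O(C|E) = O(C)·[P(E|C)/P(E|¬C)], hence O(C) = O(C|E)/LR.
Posterior odds = 0.900/(1−0.900) = 9.0000. LR = 0.71/0.10 = 7.1000.
Prior odds = 9.0000/7.1000 = 1.2676, so P(C) = 1.2676/(1+1.2676) ≈ 0.56.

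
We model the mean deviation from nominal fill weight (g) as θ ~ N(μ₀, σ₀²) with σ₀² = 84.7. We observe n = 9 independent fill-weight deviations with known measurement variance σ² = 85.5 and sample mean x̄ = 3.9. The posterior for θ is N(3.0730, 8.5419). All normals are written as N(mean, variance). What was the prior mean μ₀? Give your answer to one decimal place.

The posterior mean is a precision-weighted average: μ_n = (τ₀μ₀ + τ_data·x̄)/(τ₀+τ_data), with τ₀=1/σ₀² and τ_data=n/σ².
Here τ₀ = 1/84.7 = 0.011806 and τ_data = 9/85.5 = 0.105263, so τ_n = 0.117069.
Rearranging for μ₀: μ₀ = (μ_n·τ_n − τ_data·x̄)/τ₀ = (3.0730·0.117069 − 0.105263·3.9) / 0.011806 = -0.050773/0.011806 ≈ -4.3.

μ₀ = -4.3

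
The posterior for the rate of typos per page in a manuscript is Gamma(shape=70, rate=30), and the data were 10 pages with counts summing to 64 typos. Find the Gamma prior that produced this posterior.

A Gamma(α, β) prior (rate parametrization) on a Poisson rate with n observations summing to S gives posterior Gamma(α+S, β+n).
So α = 70 − 64 = 6 and β = 30 − 10 = 20.

Gamma(shape=6, rate=20)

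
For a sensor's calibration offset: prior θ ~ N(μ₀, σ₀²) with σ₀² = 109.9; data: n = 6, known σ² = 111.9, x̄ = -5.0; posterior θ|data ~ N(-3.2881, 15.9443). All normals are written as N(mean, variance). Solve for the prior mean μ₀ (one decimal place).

μ₀ = 6.8

The posterior mean is a precision-weighted average: μ_n = (τ₀μ₀ + τ_data·x̄)/(τ₀+τ_data), with τ₀=1/σ₀² and τ_data=n/σ².
Here τ₀ = 1/109.9 = 0.009099 and τ_data = 6/111.9 = 0.053619, so τ_n = 0.062718.
Rearranging for μ₀: μ₀ = (μ_n·τ_n − τ_data·x̄)/τ₀ = (-3.2881·0.062718 − 0.053619·-5.0) / 0.009099 = 0.061872/0.009099 ≈ 6.8.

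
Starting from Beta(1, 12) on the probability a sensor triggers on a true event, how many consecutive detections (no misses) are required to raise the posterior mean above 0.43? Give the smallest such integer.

k = 9

After k detections and 0 misses the posterior is Beta(1+k, 12), with mean (1+k)/(1+12+k).
Set (1+k)/(13+k) > 0.43 and solve: k > (0.43·13 − 1)/(1 − 0.43) = 8.053.
The smallest integer exceeding 8.053 is 9, and checking k=9: (10)/(22) = 0.4545 > 0.43.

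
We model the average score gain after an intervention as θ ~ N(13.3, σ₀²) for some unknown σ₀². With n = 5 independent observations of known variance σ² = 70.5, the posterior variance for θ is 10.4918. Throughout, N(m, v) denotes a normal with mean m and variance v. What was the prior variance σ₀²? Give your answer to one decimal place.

σ₀² = 41.0

Posterior precision equals prior precision plus data precision: 1/σ_n² = 1/σ₀² + n/σ².
So 1/σ₀² = 1/10.4918 − 5/70.5 = 0.095313 − 0.070922 = 0.024391.
Hence σ₀² = 1/0.024391 ≈ 41.0.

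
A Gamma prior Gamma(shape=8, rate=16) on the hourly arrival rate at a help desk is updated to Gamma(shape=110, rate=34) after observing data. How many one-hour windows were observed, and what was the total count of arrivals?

A Gamma(α, β) prior (rate parametrization) on a Poisson rate with n observations summing to S gives posterior Gamma(α+S, β+n).
Matching: Σxᵢ = 110 − 8 = 102 and n = 34 − 16 = 18.

n = 18 one-hour windows with total 102 arrivals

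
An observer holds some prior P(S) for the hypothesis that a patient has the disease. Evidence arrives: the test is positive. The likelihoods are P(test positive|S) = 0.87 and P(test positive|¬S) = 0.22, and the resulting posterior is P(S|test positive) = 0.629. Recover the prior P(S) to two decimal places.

P(S) = 0.30

In odds form, posterior odds = prior odds × likelihood ratio, so prior odds = posterior odds ÷ LR.
Posterior odds = 0.629/(1−0.629) = 1.6954. LR = 0.87/0.22 = 3.9545.
Prior odds = 1.6954/3.9545 = 0.4287, so P(S) = 0.4287/(1+0.4287) ≈ 0.30.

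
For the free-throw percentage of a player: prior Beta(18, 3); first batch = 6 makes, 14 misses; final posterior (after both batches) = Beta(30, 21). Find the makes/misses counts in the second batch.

6 makes and 4 misses

Sequential conjugate updates are equivalent to a single update on the pooled data, so total successes = posterior α − prior α and total failures = posterior β − prior β.
Total across both batches: 30−18=12 makes, 21−3=18 misses.
Subtract the first batch: 12−6=6 makes and 18−14=4 misses.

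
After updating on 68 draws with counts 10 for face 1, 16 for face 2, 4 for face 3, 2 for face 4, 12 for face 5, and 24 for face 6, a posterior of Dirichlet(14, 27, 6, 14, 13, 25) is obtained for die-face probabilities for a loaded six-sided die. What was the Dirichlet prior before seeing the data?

Dirichlet(4, 11, 2, 12, 1, 1)

For a Dirichlet(α) prior with multinomial counts c, the posterior is Dirichlet(α + c) componentwise.
Subtract each count from the matching posterior parameter: 14−10=4, 27−16=11, 6−4=2, 14−2=12, 13−12=1, 25−24=1.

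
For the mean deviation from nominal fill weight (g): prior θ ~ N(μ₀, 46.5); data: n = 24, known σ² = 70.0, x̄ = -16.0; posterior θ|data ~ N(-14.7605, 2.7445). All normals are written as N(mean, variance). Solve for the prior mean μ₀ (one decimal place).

The posterior mean is a precision-weighted average: μ_n = (τ₀μ₀ + τ_data·x̄)/(τ₀+τ_data), with τ₀=1/σ₀² and τ_data=n/σ².
Here τ₀ = 1/46.5 = 0.021505 and τ_data = 24/70.0 = 0.342857, so τ_n = 0.364362.
Rearranging for μ₀: μ₀ = (μ_n·τ_n − τ_data·x̄)/τ₀ = (-14.7605·0.364362 − 0.342857·-16.0) / 0.021505 = 0.107547/0.021505 ≈ 5.0.

μ₀ = 5.0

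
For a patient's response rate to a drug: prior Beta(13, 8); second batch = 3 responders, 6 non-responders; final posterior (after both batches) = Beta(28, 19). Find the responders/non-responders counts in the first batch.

Because Beta–binomial updating is additive in the counts, the combined data contributed (α_post−α_prior, β_post−β_prior) successes and failures.
Total across both batches: 28−13=15 responders, 19−8=11 non-responders.
Subtract the second batch: 15−3=12 responders and 11−6=5 non-responders.

12 responders and 5 non-responders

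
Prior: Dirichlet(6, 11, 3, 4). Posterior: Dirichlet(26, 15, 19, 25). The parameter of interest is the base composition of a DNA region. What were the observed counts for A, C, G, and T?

For a Dirichlet(α) prior with multinomial counts c, the posterior is Dirichlet(α + c) componentwise.
Counts are posterior − prior componentwise: 26−6=20, 15−11=4, 19−3=16, 25−4=21.

counts (20, 4, 16, 21)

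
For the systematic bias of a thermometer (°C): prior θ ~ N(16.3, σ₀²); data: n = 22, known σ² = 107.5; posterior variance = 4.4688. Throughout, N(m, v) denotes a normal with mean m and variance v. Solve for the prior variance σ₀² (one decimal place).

σ₀² = 52.3

Posterior precision equals prior precision plus data precision: 1/σ_n² = 1/σ₀² + n/σ².
So 1/σ₀² = 1/4.4688 − 22/107.5 = 0.223774 − 0.204651 = 0.019123.
Hence σ₀² = 1/0.019123 ≈ 52.3.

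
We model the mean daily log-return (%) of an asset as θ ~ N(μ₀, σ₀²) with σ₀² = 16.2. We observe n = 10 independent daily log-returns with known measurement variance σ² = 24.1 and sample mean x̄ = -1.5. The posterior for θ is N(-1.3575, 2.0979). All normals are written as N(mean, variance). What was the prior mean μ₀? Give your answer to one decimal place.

μ₀ = -0.4

The posterior mean is a precision-weighted average: μ_n = (τ₀μ₀ + τ_data·x̄)/(τ₀+τ_data), with τ₀=1/σ₀² and τ_data=n/σ².
Here τ₀ = 1/16.2 = 0.061728 and τ_data = 10/24.1 = 0.414938, so τ_n = 0.476666.
Rearranging for μ₀: μ₀ = (μ_n·τ_n − τ_data·x̄)/τ₀ = (-1.3575·0.476666 − 0.414938·-1.5) / 0.061728 = -0.024667/0.061728 ≈ -0.4.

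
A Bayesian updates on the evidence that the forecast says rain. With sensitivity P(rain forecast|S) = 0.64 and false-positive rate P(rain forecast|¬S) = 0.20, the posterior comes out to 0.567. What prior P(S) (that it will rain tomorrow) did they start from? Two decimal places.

Bayes' rule in odds form gives O(S|E) = O(S)·[P(E|S)/P(E|¬S)], hence O(S) = O(S|E)/LR.
Posterior odds = 0.567/(1−0.567) = 1.3095. LR = 0.64/0.20 = 3.2000.
Prior odds = 1.3095/3.2000 = 0.4092, so P(S) = 0.4092/(1+0.4092) ≈ 0.29.

P(S) = 0.29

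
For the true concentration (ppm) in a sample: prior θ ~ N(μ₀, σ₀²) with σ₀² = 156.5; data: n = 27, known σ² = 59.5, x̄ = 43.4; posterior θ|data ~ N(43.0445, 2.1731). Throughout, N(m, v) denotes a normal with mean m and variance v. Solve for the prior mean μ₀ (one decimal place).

μ₀ = 17.8

With known observation variance, the Normal–Normal posterior has precision τ_n = τ₀ + n/σ² and mean μ_n = (τ₀μ₀ + (n/σ²)x̄)/τ_n.
Here τ₀ = 1/156.5 = 0.006390 and τ_data = 27/59.5 = 0.453782, so τ_n = 0.460172.
Rearranging for μ₀: μ₀ = (μ_n·τ_n − τ_data·x̄)/τ₀ = (43.0445·0.460172 − 0.453782·43.4) / 0.006390 = 0.113735/0.006390 ≈ 17.8.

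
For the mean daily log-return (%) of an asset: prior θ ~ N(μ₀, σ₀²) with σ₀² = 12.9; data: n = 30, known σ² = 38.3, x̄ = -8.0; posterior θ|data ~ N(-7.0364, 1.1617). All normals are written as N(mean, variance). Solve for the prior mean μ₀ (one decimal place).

The posterior mean is a precision-weighted average: μ_n = (τ₀μ₀ + τ_data·x̄)/(τ₀+τ_data), with τ₀=1/σ₀² and τ_data=n/σ².
Here τ₀ = 1/12.9 = 0.077519 and τ_data = 30/38.3 = 0.783290, so τ_n = 0.860809.
Rearranging for μ₀: μ₀ = (μ_n·τ_n − τ_data·x̄)/τ₀ = (-7.0364·0.860809 − 0.783290·-8.0) / 0.077519 = 0.209324/0.077519 ≈ 2.7.

μ₀ = 2.7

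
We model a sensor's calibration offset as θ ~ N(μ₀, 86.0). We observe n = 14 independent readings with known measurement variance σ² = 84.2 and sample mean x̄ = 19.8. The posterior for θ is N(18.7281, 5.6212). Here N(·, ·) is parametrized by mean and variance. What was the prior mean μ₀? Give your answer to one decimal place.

The posterior mean is a precision-weighted average: μ_n = (τ₀μ₀ + τ_data·x̄)/(τ₀+τ_data), with τ₀=1/σ₀² and τ_data=n/σ².
Here τ₀ = 1/86.0 = 0.011628 and τ_data = 14/84.2 = 0.166271, so τ_n = 0.177899.
Rearranging for μ₀: μ₀ = (μ_n·τ_n − τ_data·x̄)/τ₀ = (18.7281·0.177899 − 0.166271·19.8) / 0.011628 = 0.039544/0.011628 ≈ 3.4.

μ₀ = 3.4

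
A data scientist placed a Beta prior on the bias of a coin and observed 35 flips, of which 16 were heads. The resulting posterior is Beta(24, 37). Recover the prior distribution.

Beta(8, 18)

Beta is conjugate to the binomial likelihood: posterior = Beta(α+s, β+f).
Subtract the data counts: 24−16=8, 37−19=18.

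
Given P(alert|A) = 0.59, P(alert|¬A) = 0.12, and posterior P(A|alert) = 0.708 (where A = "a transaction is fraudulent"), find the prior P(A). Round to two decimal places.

P(A) = 0.33

In odds form, posterior odds = prior odds × likelihood ratio, so prior odds = posterior odds ÷ LR.
Posterior odds = 0.708/(1−0.708) = 2.4247. LR = 0.59/0.12 = 4.9167.
Prior odds = 2.4247/4.9167 = 0.4932, so P(A) = 0.4932/(1+0.4932) ≈ 0.33.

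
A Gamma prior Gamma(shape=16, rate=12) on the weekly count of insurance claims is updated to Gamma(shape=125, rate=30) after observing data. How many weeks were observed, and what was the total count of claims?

Gamma–Poisson conjugacy: posterior shape = α + Σxᵢ, posterior rate = β + n.
Matching: Σxᵢ = 125 − 16 = 109 and n = 30 − 12 = 18.

n = 18 weeks with total 109 claims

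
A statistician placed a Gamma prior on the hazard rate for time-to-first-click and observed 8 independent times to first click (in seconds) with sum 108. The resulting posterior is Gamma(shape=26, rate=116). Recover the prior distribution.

For an exponential likelihood with a Gamma(α, β) prior on the rate, n observations with total T give posterior Gamma(α+n, β+T).
So α = 26 − 8 = 18 and β = 116 − 108 = 8.

Gamma(shape=18, rate=8)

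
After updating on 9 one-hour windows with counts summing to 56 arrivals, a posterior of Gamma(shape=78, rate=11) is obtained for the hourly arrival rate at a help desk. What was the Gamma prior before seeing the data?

Gamma(shape=22, rate=2)

Gamma–Poisson conjugacy: posterior shape = α + Σxᵢ, posterior rate = β + n.
So α = 78 − 56 = 22 and β = 11 − 9 = 2.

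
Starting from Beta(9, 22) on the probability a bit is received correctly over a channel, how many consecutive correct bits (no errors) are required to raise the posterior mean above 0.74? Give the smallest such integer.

After k correct bits and 0 errors the posterior is Beta(9+k, 22), with mean (9+k)/(9+22+k).
Set (9+k)/(31+k) > 0.74 and solve: k > (0.74·31 − 9)/(1 − 0.74) = 53.615.
The smallest integer exceeding 53.615 is 54.

k = 54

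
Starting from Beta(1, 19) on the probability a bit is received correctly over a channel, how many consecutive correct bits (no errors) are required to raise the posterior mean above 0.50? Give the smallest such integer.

k = 19

After k correct bits and 0 errors the posterior is Beta(1+k, 19), with mean (1+k)/(1+19+k).
Set (1+k)/(20+k) > 0.50 and solve: k > (0.50·20 − 1)/(1 − 0.50) = 18.000.
The smallest integer exceeding 18.000 is 19, and checking k=19: (20)/(39) = 0.5128 > 0.50.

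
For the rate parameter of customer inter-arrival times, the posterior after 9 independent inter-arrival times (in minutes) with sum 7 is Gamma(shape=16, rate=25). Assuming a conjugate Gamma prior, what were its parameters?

Gamma(shape=7, rate=18)

Gamma–exponential conjugacy: posterior shape = α + n, posterior rate = β + Σtᵢ.
So α = 16 − 9 = 7 and β = 25 − 7 = 18.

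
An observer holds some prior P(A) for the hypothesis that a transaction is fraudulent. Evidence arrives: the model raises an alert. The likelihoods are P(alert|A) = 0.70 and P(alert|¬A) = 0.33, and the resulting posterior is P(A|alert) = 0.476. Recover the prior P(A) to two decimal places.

P(A) = 0.30

Bayes' rule in odds form gives O(A|E) = O(A)·[P(E|A)/P(E|¬A)], hence O(A) = O(A|E)/LR.
Posterior odds = 0.476/(1−0.476) = 0.9084. LR = 0.70/0.33 = 2.1212.
Prior odds = 0.9084/2.1212 = 0.4282, so P(A) = 0.4282/(1+0.4282) ≈ 0.30.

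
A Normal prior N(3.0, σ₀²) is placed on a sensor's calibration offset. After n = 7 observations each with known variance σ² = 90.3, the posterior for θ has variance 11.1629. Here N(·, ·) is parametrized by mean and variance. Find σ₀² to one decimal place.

Posterior precision equals prior precision plus data precision: 1/σ_n² = 1/σ₀² + n/σ².
So 1/σ₀² = 1/11.1629 − 7/90.3 = 0.089582 − 0.077519 = 0.012063.
Hence σ₀² = 1/0.012063 ≈ 82.9.

σ₀² = 82.9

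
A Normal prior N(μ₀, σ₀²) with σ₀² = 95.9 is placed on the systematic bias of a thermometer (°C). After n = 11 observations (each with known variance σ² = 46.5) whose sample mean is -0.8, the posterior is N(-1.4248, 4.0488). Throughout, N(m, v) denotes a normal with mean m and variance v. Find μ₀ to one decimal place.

μ₀ = -15.6

The posterior mean is a precision-weighted average: μ_n = (τ₀μ₀ + τ_data·x̄)/(τ₀+τ_data), with τ₀=1/σ₀² and τ_data=n/σ².
Here τ₀ = 1/95.9 = 0.010428 and τ_data = 11/46.5 = 0.236559, so τ_n = 0.246987.
Rearranging for μ₀: μ₀ = (μ_n·τ_n − τ_data·x̄)/τ₀ = (-1.4248·0.246987 − 0.236559·-0.8) / 0.010428 = -0.162660/0.010428 ≈ -15.6.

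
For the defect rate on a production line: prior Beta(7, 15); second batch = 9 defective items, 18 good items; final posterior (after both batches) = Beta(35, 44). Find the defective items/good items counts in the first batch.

19 defective items and 11 good items

Sequential conjugate updates are equivalent to a single update on the pooled data, so total successes = posterior α − prior α and total failures = posterior β − prior β.
Total across both batches: 35−7=28 defective items, 44−15=29 good items.
Subtract the second batch: 28−9=19 defective items and 29−18=11 good items.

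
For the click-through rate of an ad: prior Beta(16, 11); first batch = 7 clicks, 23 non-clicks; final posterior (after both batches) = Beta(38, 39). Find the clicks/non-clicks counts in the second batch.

Because Beta–binomial updating is additive in the counts, the combined data contributed (α_post−α_prior, β_post−β_prior) successes and failures.
Total across both batches: 38−16=22 clicks, 39−11=28 non-clicks.
Subtract the first batch: 22−7=15 clicks and 28−23=5 non-clicks.

15 clicks and 5 non-clicks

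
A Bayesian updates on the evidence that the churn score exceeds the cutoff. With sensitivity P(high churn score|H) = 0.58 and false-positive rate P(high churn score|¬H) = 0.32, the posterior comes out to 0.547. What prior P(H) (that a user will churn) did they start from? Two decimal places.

P(H) = 0.40

In odds form, posterior odds = prior odds × likelihood ratio, so prior odds = posterior odds ÷ LR.
Posterior odds = 0.547/(1−0.547) = 1.2075. LR = 0.58/0.32 = 1.8125.
Prior odds = 1.2075/1.8125 = 0.6662, so P(H) = 0.6662/(1+0.6662) ≈ 0.40.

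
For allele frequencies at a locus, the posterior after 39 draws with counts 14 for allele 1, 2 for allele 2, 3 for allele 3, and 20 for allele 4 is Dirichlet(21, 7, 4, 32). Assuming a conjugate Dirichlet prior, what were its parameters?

Dirichlet(7, 5, 1, 12)

For a Dirichlet(α) prior with multinomial counts c, the posterior is Dirichlet(α + c) componentwise.
Subtract each count from the matching posterior parameter: 21−14=7, 7−2=5, 4−3=1, 32−20=12.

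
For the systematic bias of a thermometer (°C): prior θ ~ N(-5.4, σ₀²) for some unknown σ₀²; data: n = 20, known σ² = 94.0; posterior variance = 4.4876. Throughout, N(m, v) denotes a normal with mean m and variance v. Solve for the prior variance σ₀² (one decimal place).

Posterior precision equals prior precision plus data precision: 1/σ_n² = 1/σ₀² + n/σ².
So 1/σ₀² = 1/4.4876 − 20/94.0 = 0.222836 − 0.212766 = 0.010070.
Hence σ₀² = 1/0.010070 ≈ 99.3.

σ₀² = 99.3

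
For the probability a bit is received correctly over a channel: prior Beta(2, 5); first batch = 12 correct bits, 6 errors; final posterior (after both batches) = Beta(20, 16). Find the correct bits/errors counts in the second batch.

Sequential conjugate updates are equivalent to a single update on the pooled data, so total successes = posterior α − prior α and total failures = posterior β − prior β.
Total across both batches: 20−2=18 correct bits, 16−5=11 errors.
Subtract the first batch: 18−12=6 correct bits and 11−6=5 errors.

6 correct bits and 5 errors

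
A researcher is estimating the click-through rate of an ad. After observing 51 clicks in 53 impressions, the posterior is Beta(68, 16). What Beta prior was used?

Beta(17, 14)

Under Beta–binomial conjugacy the posterior parameters are (α+s, β+f).
So α = 68 − 51 = 17 and β = 16 − 2 = 14.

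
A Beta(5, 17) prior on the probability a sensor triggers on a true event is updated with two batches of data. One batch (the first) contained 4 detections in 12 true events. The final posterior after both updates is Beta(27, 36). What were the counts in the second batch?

18 detections and 11 misses

Because Beta–binomial updating is additive in the counts, the combined data contributed (α_post−α_prior, β_post−β_prior) successes and failures.
Total across both batches: 27−5=22 detections, 36−17=19 misses.
Subtract the first batch: 22−4=18 detections and 19−8=11 misses.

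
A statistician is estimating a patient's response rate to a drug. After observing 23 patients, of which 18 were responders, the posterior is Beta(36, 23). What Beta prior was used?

Beta(18, 18)

Under Beta–binomial conjugacy the posterior parameters are (a+s, b+f).
Subtract the data counts: 36−18=18, 23−5=18.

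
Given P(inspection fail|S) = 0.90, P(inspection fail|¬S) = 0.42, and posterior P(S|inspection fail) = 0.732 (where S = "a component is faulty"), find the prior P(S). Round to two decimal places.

P(S) = 0.56

Bayes' rule in odds form gives O(S|E) = O(S)·[P(E|S)/P(E|¬S)], hence O(S) = O(S|E)/LR.
Posterior odds = 0.732/(1−0.732) = 2.7313. LR = 0.90/0.42 = 2.1429.
Prior odds = 2.7313/2.1429 = 1.2746, so P(S) = 1.2746/(1+1.2746) ≈ 0.56.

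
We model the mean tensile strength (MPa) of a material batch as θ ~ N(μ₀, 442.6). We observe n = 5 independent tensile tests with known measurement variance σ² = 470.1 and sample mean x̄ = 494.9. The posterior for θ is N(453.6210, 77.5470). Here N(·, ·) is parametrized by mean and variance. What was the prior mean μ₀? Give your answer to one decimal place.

The posterior mean is a precision-weighted average: μ_n = (τ₀μ₀ + τ_data·x̄)/(τ₀+τ_data), with τ₀=1/σ₀² and τ_data=n/σ².
Here τ₀ = 1/442.6 = 0.002259 and τ_data = 5/470.1 = 0.010636, so τ_n = 0.012895.
Rearranging for μ₀: μ₀ = (μ_n·τ_n − τ_data·x̄)/τ₀ = (453.6210·0.012895 − 0.010636·494.9) / 0.002259 = 0.585686/0.002259 ≈ 259.3.

μ₀ = 259.3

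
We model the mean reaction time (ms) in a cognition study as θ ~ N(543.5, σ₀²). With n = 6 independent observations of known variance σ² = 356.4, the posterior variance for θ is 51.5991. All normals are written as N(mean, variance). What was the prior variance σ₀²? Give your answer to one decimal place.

Posterior precision equals prior precision plus data precision: 1/σ_n² = 1/σ₀² + n/σ².
So 1/σ₀² = 1/51.5991 − 6/356.4 = 0.019380 − 0.016835 = 0.002545.
Hence σ₀² = 1/0.002545 ≈ 392.9.

σ₀² = 392.9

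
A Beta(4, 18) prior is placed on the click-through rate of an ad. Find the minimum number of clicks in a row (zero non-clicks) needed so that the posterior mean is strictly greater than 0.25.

After k clicks and 0 non-clicks the posterior is Beta(4+k, 18), with mean (4+k)/(4+18+k).
Set (4+k)/(22+k) > 0.25 and solve: k > (0.25·22 − 4)/(1 − 0.25) = 2.000.
The smallest integer exceeding 2.000 is 3, and checking k=3: (7)/(25) = 0.2800 > 0.25.

k = 3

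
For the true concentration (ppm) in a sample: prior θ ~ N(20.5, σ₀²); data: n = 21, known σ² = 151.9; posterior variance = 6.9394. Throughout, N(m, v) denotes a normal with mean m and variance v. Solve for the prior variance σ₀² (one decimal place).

σ₀² = 170.8

Posterior precision equals prior precision plus data precision: 1/σ_n² = 1/σ₀² + n/σ².
So 1/σ₀² = 1/6.9394 − 21/151.9 = 0.144105 − 0.138249 = 0.005856.
Hence σ₀² = 1/0.005856 ≈ 170.8.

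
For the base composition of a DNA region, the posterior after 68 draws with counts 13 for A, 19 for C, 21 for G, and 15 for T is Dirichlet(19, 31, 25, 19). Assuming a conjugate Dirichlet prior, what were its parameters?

For a Dirichlet(α) prior with multinomial counts c, the posterior is Dirichlet(α + c) componentwise.
Subtract each count from the matching posterior parameter: 19−13=6, 31−19=12, 25−21=4, 19−15=4.

Dirichlet(6, 12, 4, 4)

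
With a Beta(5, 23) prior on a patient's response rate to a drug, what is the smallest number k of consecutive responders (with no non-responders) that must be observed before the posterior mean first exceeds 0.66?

After k responders and 0 non-responders the posterior is Beta(5+k, 23), with mean (5+k)/(5+23+k).
Set (5+k)/(28+k) > 0.66 and solve: k > (0.66·28 − 5)/(1 − 0.66) = 39.647.
The smallest integer exceeding 39.647 is 40, and checking k=40: (45)/(68) = 0.6618 > 0.66.

k = 40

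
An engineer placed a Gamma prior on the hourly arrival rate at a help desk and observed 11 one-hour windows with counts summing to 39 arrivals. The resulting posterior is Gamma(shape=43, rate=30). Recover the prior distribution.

A Gamma(α, β) prior (rate parametrization) on a Poisson rate with n observations summing to S gives posterior Gamma(α+S, β+n).
So α = 43 − 39 = 4 and β = 30 − 11 = 19.

Gamma(shape=4, rate=19)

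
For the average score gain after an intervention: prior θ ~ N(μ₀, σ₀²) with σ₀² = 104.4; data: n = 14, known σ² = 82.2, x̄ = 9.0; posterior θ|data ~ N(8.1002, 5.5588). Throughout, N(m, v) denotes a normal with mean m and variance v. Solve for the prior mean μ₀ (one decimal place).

The posterior mean is a precision-weighted average: μ_n = (τ₀μ₀ + τ_data·x̄)/(τ₀+τ_data), with τ₀=1/σ₀² and τ_data=n/σ².
Here τ₀ = 1/104.4 = 0.009579 and τ_data = 14/82.2 = 0.170316, so τ_n = 0.179895.
Rearranging for μ₀: μ₀ = (μ_n·τ_n − τ_data·x̄)/τ₀ = (8.1002·0.179895 − 0.170316·9.0) / 0.009579 = -0.075659/0.009579 ≈ -7.9.

μ₀ = -7.9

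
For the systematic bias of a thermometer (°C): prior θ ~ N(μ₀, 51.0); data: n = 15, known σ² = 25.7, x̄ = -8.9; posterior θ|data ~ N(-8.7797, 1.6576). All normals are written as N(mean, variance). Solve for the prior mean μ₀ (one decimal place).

μ₀ = -5.2

With known observation variance, the Normal–Normal posterior has precision τ_n = τ₀ + n/σ² and mean μ_n = (τ₀μ₀ + (n/σ²)x̄)/τ_n.
Here τ₀ = 1/51.0 = 0.019608 and τ_data = 15/25.7 = 0.583658, so τ_n = 0.603266.
Rearranging for μ₀: μ₀ = (μ_n·τ_n − τ_data·x̄)/τ₀ = (-8.7797·0.603266 − 0.583658·-8.9) / 0.019608 = -0.101938/0.019608 ≈ -5.2.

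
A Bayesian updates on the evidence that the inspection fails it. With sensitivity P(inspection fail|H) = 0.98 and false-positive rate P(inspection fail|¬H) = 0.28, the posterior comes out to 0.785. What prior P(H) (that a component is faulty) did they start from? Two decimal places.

P(H) = 0.51

Bayes' rule in odds form gives O(H|E) = O(H)·[P(E|H)/P(E|¬H)], hence O(H) = O(H|E)/LR.
Posterior odds = 0.785/(1−0.785) = 3.6512. LR = 0.98/0.28 = 3.5000.
Prior odds = 3.6512/3.5000 = 1.0432, so P(H) = 1.0432/(1+1.0432) ≈ 0.51.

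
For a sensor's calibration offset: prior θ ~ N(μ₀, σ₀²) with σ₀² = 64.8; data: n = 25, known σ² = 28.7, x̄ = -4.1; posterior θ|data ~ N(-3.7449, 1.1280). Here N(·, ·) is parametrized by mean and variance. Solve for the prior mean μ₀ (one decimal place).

μ₀ = 16.3

With known observation variance, the Normal–Normal posterior has precision τ_n = τ₀ + n/σ² and mean μ_n = (τ₀μ₀ + (n/σ²)x̄)/τ_n.
Here τ₀ = 1/64.8 = 0.015432 and τ_data = 25/28.7 = 0.871080, so τ_n = 0.886512.
Rearranging for μ₀: μ₀ = (μ_n·τ_n − τ_data·x̄)/τ₀ = (-3.7449·0.886512 − 0.871080·-4.1) / 0.015432 = 0.251529/0.015432 ≈ 16.3.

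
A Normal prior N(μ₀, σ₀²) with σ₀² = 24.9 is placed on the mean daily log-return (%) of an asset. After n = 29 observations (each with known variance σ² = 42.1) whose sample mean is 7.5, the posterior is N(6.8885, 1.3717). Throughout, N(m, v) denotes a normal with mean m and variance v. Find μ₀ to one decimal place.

The posterior mean is a precision-weighted average: μ_n = (τ₀μ₀ + τ_data·x̄)/(τ₀+τ_data), with τ₀=1/σ₀² and τ_data=n/σ².
Here τ₀ = 1/24.9 = 0.040161 and τ_data = 29/42.1 = 0.688836, so τ_n = 0.728997.
Rearranging for μ₀: μ₀ = (μ_n·τ_n − τ_data·x̄)/τ₀ = (6.8885·0.728997 − 0.688836·7.5) / 0.040161 = -0.144574/0.040161 ≈ -3.6.

μ₀ = -3.6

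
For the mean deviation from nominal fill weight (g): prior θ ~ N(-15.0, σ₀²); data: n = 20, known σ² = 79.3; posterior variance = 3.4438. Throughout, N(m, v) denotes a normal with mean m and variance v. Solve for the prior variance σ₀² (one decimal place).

For the Normal–Normal model with known σ², precisions add: τ_n = τ₀ + n/σ².
So 1/σ₀² = 1/3.4438 − 20/79.3 = 0.290377 − 0.252207 = 0.038170.
Hence σ₀² = 1/0.038170 ≈ 26.2.

σ₀² = 26.2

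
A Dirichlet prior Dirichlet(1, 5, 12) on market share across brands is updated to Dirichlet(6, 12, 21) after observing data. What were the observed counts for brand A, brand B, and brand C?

For a Dirichlet(α) prior with multinomial counts c, the posterior is Dirichlet(α + c) componentwise.
Counts are posterior − prior componentwise: 6−1=5, 12−5=7, 21−12=9.

counts (5, 7, 9)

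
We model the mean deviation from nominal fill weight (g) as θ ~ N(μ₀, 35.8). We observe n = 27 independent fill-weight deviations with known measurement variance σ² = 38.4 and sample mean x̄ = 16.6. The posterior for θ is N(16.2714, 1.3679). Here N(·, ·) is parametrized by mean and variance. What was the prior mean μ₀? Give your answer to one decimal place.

μ₀ = 8.0

With known observation variance, the Normal–Normal posterior has precision τ_n = τ₀ + n/σ² and mean μ_n = (τ₀μ₀ + (n/σ²)x̄)/τ_n.
Here τ₀ = 1/35.8 = 0.027933 and τ_data = 27/38.4 = 0.703125, so τ_n = 0.731058.
Rearranging for μ₀: μ₀ = (μ_n·τ_n − τ_data·x̄)/τ₀ = (16.2714·0.731058 − 0.703125·16.6) / 0.027933 = 0.223462/0.027933 ≈ 8.0.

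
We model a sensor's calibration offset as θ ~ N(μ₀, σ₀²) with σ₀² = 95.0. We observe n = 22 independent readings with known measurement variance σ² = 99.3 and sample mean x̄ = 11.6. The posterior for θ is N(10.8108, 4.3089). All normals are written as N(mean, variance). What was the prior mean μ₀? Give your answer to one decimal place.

With known observation variance, the Normal–Normal posterior has precision τ_n = τ₀ + n/σ² and mean μ_n = (τ₀μ₀ + (n/σ²)x̄)/τ_n.
Here τ₀ = 1/95.0 = 0.010526 and τ_data = 22/99.3 = 0.221551, so τ_n = 0.232077.
Rearranging for μ₀: μ₀ = (μ_n·τ_n − τ_data·x̄)/τ₀ = (10.8108·0.232077 − 0.221551·11.6) / 0.010526 = -0.061054/0.010526 ≈ -5.8.

μ₀ = -5.8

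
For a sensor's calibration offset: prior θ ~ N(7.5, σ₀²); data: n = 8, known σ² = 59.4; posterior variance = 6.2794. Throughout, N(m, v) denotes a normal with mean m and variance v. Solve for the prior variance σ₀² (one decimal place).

σ₀² = 40.7

Posterior precision equals prior precision plus data precision: 1/σ_n² = 1/σ₀² + n/σ².
So 1/σ₀² = 1/6.2794 − 8/59.4 = 0.159251 − 0.134680 = 0.024571.
Hence σ₀² = 1/0.024571 ≈ 40.7.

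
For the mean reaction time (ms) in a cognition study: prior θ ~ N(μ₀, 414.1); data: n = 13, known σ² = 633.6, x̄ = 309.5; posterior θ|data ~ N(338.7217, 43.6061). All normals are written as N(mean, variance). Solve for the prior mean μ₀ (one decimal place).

μ₀ = 587.0

With known observation variance, the Normal–Normal posterior has precision τ_n = τ₀ + n/σ² and mean μ_n = (τ₀μ₀ + (n/σ²)x̄)/τ_n.
Here τ₀ = 1/414.1 = 0.002415 and τ_data = 13/633.6 = 0.020518, so τ_n = 0.022933.
Rearranging for μ₀: μ₀ = (μ_n·τ_n − τ_data·x̄)/τ₀ = (338.7217·0.022933 − 0.020518·309.5) / 0.002415 = 1.417584/0.002415 ≈ 587.0.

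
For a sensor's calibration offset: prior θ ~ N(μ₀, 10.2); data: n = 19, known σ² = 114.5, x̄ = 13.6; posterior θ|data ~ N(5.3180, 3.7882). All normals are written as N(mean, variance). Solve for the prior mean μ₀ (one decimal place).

The posterior mean is a precision-weighted average: μ_n = (τ₀μ₀ + τ_data·x̄)/(τ₀+τ_data), with τ₀=1/σ₀² and τ_data=n/σ².
Here τ₀ = 1/10.2 = 0.098039 and τ_data = 19/114.5 = 0.165939, so τ_n = 0.263978.
Rearranging for μ₀: μ₀ = (μ_n·τ_n − τ_data·x̄)/τ₀ = (5.3180·0.263978 − 0.165939·13.6) / 0.098039 = -0.852935/0.098039 ≈ -8.7.

μ₀ = -8.7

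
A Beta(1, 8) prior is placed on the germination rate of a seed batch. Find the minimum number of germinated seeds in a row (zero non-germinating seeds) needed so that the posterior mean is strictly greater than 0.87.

After k germinated seeds and 0 non-germinating seeds the posterior is Beta(1+k, 8), with mean (1+k)/(1+8+k).
Set (1+k)/(9+k) > 0.87 and solve: k > (0.87·9 − 1)/(1 − 0.87) = 52.538.
The smallest integer exceeding 52.538 is 53.

k = 53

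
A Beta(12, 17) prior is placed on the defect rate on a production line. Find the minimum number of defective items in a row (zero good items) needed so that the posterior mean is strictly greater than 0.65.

After k defective items and 0 good items the posterior is Beta(12+k, 17), with mean (12+k)/(12+17+k).
Set (12+k)/(29+k) > 0.65 and solve: k > (0.65·29 − 12)/(1 − 0.65) = 19.571.
The smallest integer exceeding 19.571 is 20.

k = 20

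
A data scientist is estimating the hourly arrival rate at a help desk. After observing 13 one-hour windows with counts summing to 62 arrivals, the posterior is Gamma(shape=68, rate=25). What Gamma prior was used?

Gamma(shape=6, rate=12)

A Gamma(α, β) prior (rate parametrization) on a Poisson rate with n observations summing to S gives posterior Gamma(α+S, β+n).
So α = 68 − 62 = 6 and β = 25 − 13 = 12.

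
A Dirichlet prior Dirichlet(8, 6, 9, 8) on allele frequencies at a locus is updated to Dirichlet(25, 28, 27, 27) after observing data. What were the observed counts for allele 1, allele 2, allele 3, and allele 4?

For a Dirichlet(α) prior with multinomial counts c, the posterior is Dirichlet(α + c) componentwise.
Counts are posterior − prior componentwise: 25−8=17, 28−6=22, 27−9=18, 27−8=19.

counts (17, 22, 18, 19)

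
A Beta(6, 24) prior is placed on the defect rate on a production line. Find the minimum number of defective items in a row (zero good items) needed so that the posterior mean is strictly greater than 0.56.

After k defective items and 0 good items the posterior is Beta(6+k, 24), with mean (6+k)/(6+24+k).
Set (6+k)/(30+k) > 0.56 and solve: k > (0.56·30 − 6)/(1 − 0.56) = 24.545.
The smallest integer exceeding 24.545 is 25.

k = 25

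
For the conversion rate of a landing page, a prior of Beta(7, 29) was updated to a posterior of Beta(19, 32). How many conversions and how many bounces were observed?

12 conversions and 3 bounces

Beta is conjugate to the binomial likelihood: posterior = Beta(α+s, β+f).
Match parameters: s=19−7=12, f=32−29=3.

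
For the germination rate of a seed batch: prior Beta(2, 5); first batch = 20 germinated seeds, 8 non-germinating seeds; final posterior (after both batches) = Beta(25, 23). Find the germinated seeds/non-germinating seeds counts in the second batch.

Because Beta–binomial updating is additive in the counts, the combined data contributed (α_post−α_prior, β_post−β_prior) successes and failures.
Total across both batches: 25−2=23 germinated seeds, 23−5=18 non-germinating seeds.
Subtract the first batch: 23−20=3 germinated seeds and 18−8=10 non-germinating seeds.

3 germinated seeds and 10 non-germinating seeds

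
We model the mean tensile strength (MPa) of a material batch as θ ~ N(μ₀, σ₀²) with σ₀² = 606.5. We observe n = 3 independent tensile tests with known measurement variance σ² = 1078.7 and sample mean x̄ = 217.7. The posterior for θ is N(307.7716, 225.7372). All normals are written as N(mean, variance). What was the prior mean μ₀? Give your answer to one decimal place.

With known observation variance, the Normal–Normal posterior has precision τ_n = τ₀ + n/σ² and mean μ_n = (τ₀μ₀ + (n/σ²)x̄)/τ_n.
Here τ₀ = 1/606.5 = 0.001649 and τ_data = 3/1078.7 = 0.002781, so τ_n = 0.004430.
Rearranging for μ₀: μ₀ = (μ_n·τ_n − τ_data·x̄)/τ₀ = (307.7716·0.004430 − 0.002781·217.7) / 0.001649 = 0.758004/0.001649 ≈ 459.7.

μ₀ = 459.7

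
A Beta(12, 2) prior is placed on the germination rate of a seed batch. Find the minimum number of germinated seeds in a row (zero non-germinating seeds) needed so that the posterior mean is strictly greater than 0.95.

After k germinated seeds and 0 non-germinating seeds the posterior is Beta(12+k, 2), with mean (12+k)/(12+2+k).
Set (12+k)/(14+k) > 0.95 and solve: k > (0.95·14 − 12)/(1 − 0.95) = 26.000.
The smallest integer exceeding 26.000 is 27, and checking k=27: (39)/(41) = 0.9512 > 0.95.

k = 27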